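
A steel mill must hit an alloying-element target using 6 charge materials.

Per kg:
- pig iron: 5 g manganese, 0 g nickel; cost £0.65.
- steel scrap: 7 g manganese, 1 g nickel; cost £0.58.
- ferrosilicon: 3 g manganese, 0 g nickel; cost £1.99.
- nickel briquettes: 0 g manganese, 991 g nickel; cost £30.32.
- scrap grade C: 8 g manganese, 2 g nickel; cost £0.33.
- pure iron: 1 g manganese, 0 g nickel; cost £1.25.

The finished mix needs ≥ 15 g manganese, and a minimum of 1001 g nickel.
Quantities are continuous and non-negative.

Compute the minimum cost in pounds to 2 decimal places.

Let x1 = kg of pig iron, x2 = kg of steel scrap, x3 = kg of ferrosilicon, x4 = kg of nickel briquettes, x5 = kg of scrap grade C, x6 = kg of pure iron.
Minimise 0.65x1 + 0.58x2 + 1.99x3 + 30.32x4 + 0.33x5 + 1.25x6 s.t.:
  5x1 + 7x2 + 3x3 + 8x5 + 1x6 ≥ 15   (manganese)
  1x2 + 991x4 + 2x5 ≥ 1001   (nickel)
  x1, x2, x3, x4, x5, x6 ≥ 0.
At the optimum only nickel briquettes, scrap grade C are positive (pig iron, steel scrap, ferrosilicon, pure iron = 0). Binding constraints: manganese and nickel.
Optimal quantities: nickel briquettes = 1.0063 kg, scrap grade C = 1.875 kg.
Cost = 30.32·1.0063 + 0.33·1.875 = 31.1298.

£31.13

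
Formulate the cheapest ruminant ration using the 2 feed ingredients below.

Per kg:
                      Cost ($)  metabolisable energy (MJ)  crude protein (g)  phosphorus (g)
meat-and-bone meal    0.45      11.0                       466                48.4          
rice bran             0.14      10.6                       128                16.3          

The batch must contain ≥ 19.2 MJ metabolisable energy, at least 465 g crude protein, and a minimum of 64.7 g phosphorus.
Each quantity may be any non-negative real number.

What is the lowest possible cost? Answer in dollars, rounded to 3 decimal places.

$0.556

Treat it as an LP. Let x1 = kg of meat-and-bone meal, x2 = kg of rice bran.
Minimize 0.45x1 + 0.14x2 subject to:
  11x1 + 10.6x2 ≥ 19.2   (metabolisable energy)
  466x1 + 128x2 ≥ 465   (crude protein)
  48.4x1 + 16.3x2 ≥ 64.7   (phosphorus)
  x1, x2 ≥ 0.
The minimum-cost mix takes nothing from meat-and-bone meal — only rice bran. Binding constraint: phosphorus.
So rice bran = 3.969 kg.
Cost = 0.14·3.969 = 0.55566.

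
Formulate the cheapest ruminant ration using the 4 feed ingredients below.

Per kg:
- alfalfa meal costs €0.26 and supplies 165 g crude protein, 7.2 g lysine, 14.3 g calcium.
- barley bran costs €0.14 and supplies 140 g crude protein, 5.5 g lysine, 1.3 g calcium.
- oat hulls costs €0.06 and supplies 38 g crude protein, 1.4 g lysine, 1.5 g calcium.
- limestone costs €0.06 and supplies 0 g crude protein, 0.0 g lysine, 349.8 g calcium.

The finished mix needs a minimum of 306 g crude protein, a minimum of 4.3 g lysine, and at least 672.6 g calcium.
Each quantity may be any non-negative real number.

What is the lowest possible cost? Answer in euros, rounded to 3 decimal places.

Treat it as an LP. Let x1 = kg of alfalfa meal, x2 = kg of barley bran, x3 = kg of oat hulls, x4 = kg of limestone.
min 0.26x1 + 0.14x2 + 0.06x3 + 0.06x4 subject to:
  165x1 + 140x2 + 38x3 ≥ 306   (crude protein)
  7.2x1 + 5.5x2 + 1.4x3 ≥ 4.3   (lysine)
  14.3x1 + 1.3x2 + 1.5x3 + 349.8x4 ≥ 672.6   (calcium)
  x1, x2, x3, x4 ≥ 0.
The minimum-cost mix takes nothing from alfalfa meal, oat hulls — only barley bran, limestone. Binding constraints: crude protein and calcium.
Optimal quantities: barley bran = 2.186 kg, limestone = 1.915 kg.
Hence cost = 0.14·2.186 + 0.06·1.915 = €0.42094.

€0.421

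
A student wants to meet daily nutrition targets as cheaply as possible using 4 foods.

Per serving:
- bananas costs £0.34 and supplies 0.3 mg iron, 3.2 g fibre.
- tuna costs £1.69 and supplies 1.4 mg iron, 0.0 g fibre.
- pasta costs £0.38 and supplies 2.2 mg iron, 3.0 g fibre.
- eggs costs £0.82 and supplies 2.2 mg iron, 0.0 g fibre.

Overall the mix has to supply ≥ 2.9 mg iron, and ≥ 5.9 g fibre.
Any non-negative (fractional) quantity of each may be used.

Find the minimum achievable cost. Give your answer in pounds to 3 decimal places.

Treat it as an LP. Let x1 = servings of bananas, x2 = servings of tuna, x3 = servings of pasta, x4 = servings of eggs.
Minimise 0.34x1 + 1.69x2 + 0.38x3 + 0.82x4 subject to:
  0.3x1 + 1.4x2 + 2.2x3 + 2.2x4 ≥ 2.9   (iron)
  3.2x1 + 3x3 ≥ 5.9   (fibre)
  x1, x2, x3, x4 ≥ 0.
The minimum-cost mix takes nothing from tuna, eggs — only bananas, pasta. The iron and fibre requirements are met with equality.
So bananas = 0.6971 servings, pasta = 1.223 servings.
Hence cost = 0.34·0.6971 + 0.38·1.223 = £0.70175.

£0.702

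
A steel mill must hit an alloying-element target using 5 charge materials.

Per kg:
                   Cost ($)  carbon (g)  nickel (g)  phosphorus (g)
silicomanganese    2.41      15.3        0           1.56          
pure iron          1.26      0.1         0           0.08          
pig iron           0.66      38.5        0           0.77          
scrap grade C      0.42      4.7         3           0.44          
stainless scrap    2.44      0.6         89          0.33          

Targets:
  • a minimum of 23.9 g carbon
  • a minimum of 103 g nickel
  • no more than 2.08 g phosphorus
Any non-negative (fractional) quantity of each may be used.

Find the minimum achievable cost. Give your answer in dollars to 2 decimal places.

$3.22

Let x1 = kg of silicomanganese, x2 = kg of pure iron, x3 = kg of pig iron, x4 = kg of scrap grade C, x5 = kg of stainless scrap.
Minimise 2.41x1 + 1.26x2 + 0.66x3 + 0.42x4 + 2.44x5 s.t.:
  15.3x1 + 0.1x2 + 38.5x3 + 4.7x4 + 0.6x5 ≥ 23.9   (carbon)
  3x4 + 89x5 ≥ 103   (nickel)
  1.56x1 + 0.08x2 + 0.77x3 + 0.44x4 + 0.33x5 ≤ 2.08   (phosphorus)
  x1, x2, x3, x4, x5 ≥ 0.
At the optimum only pig iron, stainless scrap are positive (silicomanganese, pure iron, scrap grade C = 0). There the carbon and nickel constraints are tight.
Optimal quantities: pig iron = 0.6027 kg, stainless scrap = 1.157 kg.
Hence cost = 0.66·0.6027 + 2.44·1.157 = $3.2209.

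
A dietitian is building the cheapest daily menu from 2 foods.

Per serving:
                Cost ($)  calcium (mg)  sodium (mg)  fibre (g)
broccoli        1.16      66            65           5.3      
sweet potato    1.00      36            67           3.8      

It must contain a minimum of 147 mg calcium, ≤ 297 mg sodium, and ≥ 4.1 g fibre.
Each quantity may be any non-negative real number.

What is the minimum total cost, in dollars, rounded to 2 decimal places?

$2.58

This is a linear program. Let x1 = servings of broccoli, x2 = servings of sweet potato.
Minimize 1.16x1 + 1x2 s.t.:
  66x1 + 36x2 ≥ 147   (calcium)
  65x1 + 67x2 ≤ 297   (sodium)
  5.3x1 + 3.8x2 ≥ 4.1   (fibre)
  x1, x2 ≥ 0.
At the optimum only broccoli is positive (sweet potato = 0). The calcium requirement is met with equality.
Solving gives x1 = 2.227.
Cost = 1.16·2.227 = 2.5833.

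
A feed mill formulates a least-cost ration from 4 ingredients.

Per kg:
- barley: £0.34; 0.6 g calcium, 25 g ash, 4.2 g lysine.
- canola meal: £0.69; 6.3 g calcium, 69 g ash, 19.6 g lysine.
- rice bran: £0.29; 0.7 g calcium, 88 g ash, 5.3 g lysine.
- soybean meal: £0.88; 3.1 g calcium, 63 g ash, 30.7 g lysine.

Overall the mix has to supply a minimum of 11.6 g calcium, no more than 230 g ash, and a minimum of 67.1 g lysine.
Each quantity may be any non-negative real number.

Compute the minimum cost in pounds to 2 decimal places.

£2.07

Set it up as a linear program. Let x1 = kg of barley, x2 = kg of canola meal, x3 = kg of rice bran, x4 = kg of soybean meal.
Minimise 0.34x1 + 0.69x2 + 0.29x3 + 0.88x4 subject to:
  0.6x1 + 6.3x2 + 0.7x3 + 3.1x4 ≥ 11.6   (calcium)
  25x1 + 69x2 + 88x3 + 63x4 ≤ 230   (ash)
  4.2x1 + 19.6x2 + 5.3x3 + 30.7x4 ≥ 67.1   (lysine)
  x1, x2, x3, x4 ≥ 0.
The optimal basis is {canola meal, soybean meal}; barley, rice bran drop out. The calcium and lysine requirements are met with equality.
Optimal quantities: canola meal = 1.117 kg, soybean meal = 1.473 kg.
Cost = 0.69·1.117 + 0.88·1.473 = 2.0670.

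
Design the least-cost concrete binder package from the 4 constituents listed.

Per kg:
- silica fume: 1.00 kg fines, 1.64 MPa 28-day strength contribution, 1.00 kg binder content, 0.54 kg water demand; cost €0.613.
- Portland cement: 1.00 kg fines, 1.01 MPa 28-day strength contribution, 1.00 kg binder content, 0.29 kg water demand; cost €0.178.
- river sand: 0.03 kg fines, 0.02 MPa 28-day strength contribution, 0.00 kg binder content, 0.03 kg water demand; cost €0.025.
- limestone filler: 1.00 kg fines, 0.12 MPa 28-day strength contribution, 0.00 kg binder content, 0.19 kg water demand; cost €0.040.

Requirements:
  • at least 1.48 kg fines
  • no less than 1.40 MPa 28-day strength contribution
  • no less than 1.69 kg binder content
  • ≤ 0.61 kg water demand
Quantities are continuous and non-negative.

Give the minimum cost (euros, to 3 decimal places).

€0.301

Let x1 = kg of silica fume, x2 = kg of Portland cement, x3 = kg of river sand, x4 = kg of limestone filler.
Minimize 0.613x1 + 0.178x2 + 0.025x3 + 0.04x4 with:
  1x1 + 1x2 + 0.03x3 + 1x4 ≥ 1.48   (fines)
  1.64x1 + 1.01x2 + 0.02x3 + 0.12x4 ≥ 1.4   (28-day strength contribution)
  1x1 + 1x2 ≥ 1.69   (binder content)
  0.54x1 + 0.29x2 + 0.03x3 + 0.19x4 ≤ 0.61   (water demand)
  x1, x2, x3, x4 ≥ 0.
The minimum-cost mix takes nothing from silica fume, river sand, limestone filler — only Portland cement. The binder content requirement is met with equality.
So Portland cement = 1.69 kg.
Cost = 0.178·1.69 = 0.30082.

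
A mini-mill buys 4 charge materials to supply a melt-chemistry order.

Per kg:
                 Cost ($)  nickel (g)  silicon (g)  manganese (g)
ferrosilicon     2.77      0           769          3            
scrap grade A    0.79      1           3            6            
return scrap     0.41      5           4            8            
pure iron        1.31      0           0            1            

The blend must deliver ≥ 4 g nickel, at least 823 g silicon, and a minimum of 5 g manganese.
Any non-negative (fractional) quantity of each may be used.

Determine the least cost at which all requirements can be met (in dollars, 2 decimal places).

Let x1 = kg of ferrosilicon, x2 = kg of scrap grade A, x3 = kg of return scrap, x4 = kg of pure iron.
min 2.77x1 + 0.79x2 + 0.41x3 + 1.31x4 subject to:
  1x2 + 5x3 ≥ 4   (nickel)
  769x1 + 3x2 + 4x3 ≥ 823   (silicon)
  3x1 + 6x2 + 8x3 + 1x4 ≥ 5   (manganese)
  x1, x2, x3, x4 ≥ 0.
The cheapest feasible vertex uses only ferrosilicon, return scrap; scrap grade A, pure iron are not used. The nickel and silicon requirements are met with equality.
Optimal quantities: ferrosilicon = 1.066 kg, return scrap = 0.8 kg.
Total cost: 2.77·1.066 + 0.41·0.8 = 3.2808.

$3.28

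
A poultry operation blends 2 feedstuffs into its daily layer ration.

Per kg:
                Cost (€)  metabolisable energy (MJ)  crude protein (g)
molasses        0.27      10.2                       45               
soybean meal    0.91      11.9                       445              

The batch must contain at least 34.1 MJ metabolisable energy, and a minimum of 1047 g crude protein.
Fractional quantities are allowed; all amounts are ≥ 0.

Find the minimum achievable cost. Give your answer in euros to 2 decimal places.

Set it up as a linear program. Let x1 = kg of molasses, x2 = kg of soybean meal.
min 0.27x1 + 0.91x2 s.t.:
  10.2x1 + 11.9x2 ≥ 34.1   (metabolisable energy)
  45x1 + 445x2 ≥ 1047   (crude protein)
  x1, x2 ≥ 0.
Both inputs are positive at the optimum. The metabolisable energy and crude protein requirements are met with equality.
Solving gives x1 = 0.6782, x2 = 2.284.
Hence cost = 0.27·0.6782 + 0.91·2.284 = €2.2616.

€2.26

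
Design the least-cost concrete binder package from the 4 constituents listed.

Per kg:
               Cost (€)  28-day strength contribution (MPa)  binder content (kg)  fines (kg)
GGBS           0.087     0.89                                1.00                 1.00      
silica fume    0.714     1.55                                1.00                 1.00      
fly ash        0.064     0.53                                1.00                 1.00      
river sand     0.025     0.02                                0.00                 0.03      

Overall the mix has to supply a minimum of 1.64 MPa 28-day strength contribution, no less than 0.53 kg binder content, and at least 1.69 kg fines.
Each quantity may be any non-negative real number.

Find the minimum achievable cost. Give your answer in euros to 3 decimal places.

Let x1 = kg of GGBS, x2 = kg of silica fume, x3 = kg of fly ash, x4 = kg of river sand.
min 0.087x1 + 0.714x2 + 0.064x3 + 0.025x4 with:
  0.89x1 + 1.55x2 + 0.53x3 + 0.02x4 ≥ 1.64   (28-day strength contribution)
  1x1 + 1x2 + 1x3 ≥ 0.53   (binder content)
  1x1 + 1x2 + 1x3 + 0.03x4 ≥ 1.69   (fines)
  x1, x2, x3, x4 ≥ 0.
The cheapest feasible vertex uses only GGBS; silica fume, fly ash, river sand are not used. Binding constraint: 28-day strength contribution.
Solving gives x1 = 1.843.
Hence cost = 0.087·1.843 = €0.16034.

€0.160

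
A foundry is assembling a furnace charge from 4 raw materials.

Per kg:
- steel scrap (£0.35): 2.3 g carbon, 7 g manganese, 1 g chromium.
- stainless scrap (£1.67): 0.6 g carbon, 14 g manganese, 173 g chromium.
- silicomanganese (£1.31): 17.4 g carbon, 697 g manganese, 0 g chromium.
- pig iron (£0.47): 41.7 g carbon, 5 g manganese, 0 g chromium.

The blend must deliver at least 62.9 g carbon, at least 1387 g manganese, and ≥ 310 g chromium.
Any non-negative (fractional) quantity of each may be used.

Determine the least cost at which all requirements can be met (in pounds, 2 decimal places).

£5.86

Treat it as an LP. Let x1 = kg of steel scrap, x2 = kg of stainless scrap, x3 = kg of silicomanganese, x4 = kg of pig iron.
Minimise 0.35x1 + 1.67x2 + 1.31x3 + 0.47x4 s.t.:
  2.3x1 + 0.6x2 + 17.4x3 + 41.7x4 ≥ 62.9   (carbon)
  7x1 + 14x2 + 697x3 + 5x4 ≥ 1387   (manganese)
  1x1 + 173x2 ≥ 310   (chromium)
  x1, x2, x3, x4 ≥ 0.
The cheapest feasible vertex uses only stainless scrap, silicomanganese, pig iron; steel scrap is not used. The carbon, manganese, chromium requirements are met with equality.
So stainless scrap = 1.792 kg, silicomanganese = 1.949 kg, pig iron = 0.6693 kg.
Total cost: 1.67·1.792 + 1.31·1.949 + 0.47·0.6693 = 5.8604.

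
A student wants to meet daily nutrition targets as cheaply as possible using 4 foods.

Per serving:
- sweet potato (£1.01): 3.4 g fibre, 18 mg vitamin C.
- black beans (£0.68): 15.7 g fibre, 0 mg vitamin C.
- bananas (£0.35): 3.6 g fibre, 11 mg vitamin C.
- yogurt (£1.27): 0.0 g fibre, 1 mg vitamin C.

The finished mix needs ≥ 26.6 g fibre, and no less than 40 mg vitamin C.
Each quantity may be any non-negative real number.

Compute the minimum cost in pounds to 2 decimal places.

£1.86

Set it up as a linear program. Let x1 = servings of sweet potato, x2 = servings of black beans, x3 = servings of bananas, x4 = servings of yogurt.
Minimise 1.01x1 + 0.68x2 + 0.35x3 + 1.27x4 subject to:
  3.4x1 + 15.7x2 + 3.6x3 ≥ 26.6   (fibre)
  18x1 + 11x3 + 1x4 ≥ 40   (vitamin C)
  x1, x2, x3, x4 ≥ 0.
The minimum-cost mix takes nothing from sweet potato, yogurt — only black beans, bananas. There the fibre and vitamin C constraints are tight.
Optimal quantities: black beans = 0.8605 servings, bananas = 3.636 servings.
Cost = 0.68·0.8605 + 0.35·3.636 = 1.8577.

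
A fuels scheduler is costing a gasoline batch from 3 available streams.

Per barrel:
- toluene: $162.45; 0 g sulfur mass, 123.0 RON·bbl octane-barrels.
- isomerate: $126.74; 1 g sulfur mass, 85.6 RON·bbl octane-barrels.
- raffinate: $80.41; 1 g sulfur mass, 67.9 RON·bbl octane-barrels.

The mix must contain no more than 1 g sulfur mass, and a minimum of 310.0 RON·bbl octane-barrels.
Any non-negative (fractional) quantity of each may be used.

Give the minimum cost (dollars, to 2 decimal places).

Let x1 = barrels of toluene, x2 = barrels of isomerate, x3 = barrels of raffinate.
Minimize 162.45x1 + 126.74x2 + 80.41x3 s.t.:
  1x2 + 1x3 ≤ 1   (sulfur mass)
  123x1 + 85.6x2 + 67.9x3 ≥ 310   (octane-barrels)
  x1, x2, x3 ≥ 0.
The optimal basis is {toluene, raffinate}; isomerate drops out. The sulfur mass and octane-barrels requirements are met with equality.
So toluene = 1.9683 barrels, raffinate = 1 barrel.
Cost = 162.45·1.9683 + 80.41·1 = 400.1603.

$400.16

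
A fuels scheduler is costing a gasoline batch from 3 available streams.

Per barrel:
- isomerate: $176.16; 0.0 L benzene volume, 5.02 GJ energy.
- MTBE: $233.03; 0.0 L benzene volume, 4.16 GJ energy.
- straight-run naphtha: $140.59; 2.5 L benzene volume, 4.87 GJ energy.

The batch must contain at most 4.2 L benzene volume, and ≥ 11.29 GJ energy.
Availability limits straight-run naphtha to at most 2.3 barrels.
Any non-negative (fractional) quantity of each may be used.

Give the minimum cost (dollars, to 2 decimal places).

Let x1 = barrels of isomerate, x2 = barrels of MTBE, x3 = barrels of straight-run naphtha.
min 176.16x1 + 233.03x2 + 140.59x3 s.t.:
  2.5x3 ≤ 4.2   (benzene volume)
  5.02x1 + 4.16x2 + 4.87x3 ≥ 11.29   (energy)
  x3 ≤ 2.3
  x1, x2, x3 ≥ 0.
At the optimum only isomerate, straight-run naphtha are positive (MTBE = 0). There the benzene volume and energy constraints are tight.
That vertex is x1 = 0.6192, x3 = 1.68.
Hence cost = 176.16·0.6192 + 140.59·1.68 = $345.2695.

$345.27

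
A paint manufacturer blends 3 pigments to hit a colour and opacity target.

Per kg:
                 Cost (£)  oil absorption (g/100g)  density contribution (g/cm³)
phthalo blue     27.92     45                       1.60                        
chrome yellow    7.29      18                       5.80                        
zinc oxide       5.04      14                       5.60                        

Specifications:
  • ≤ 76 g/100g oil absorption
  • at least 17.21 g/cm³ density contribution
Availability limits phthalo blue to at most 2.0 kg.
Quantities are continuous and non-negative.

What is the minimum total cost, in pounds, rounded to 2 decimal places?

£15.49

Let x1 = kg of phthalo blue, x2 = kg of chrome yellow, x3 = kg of zinc oxide.
Minimize 27.92x1 + 7.29x2 + 5.04x3 with:
  45x1 + 18x2 + 14x3 ≤ 76   (oil absorption)
  1.6x1 + 5.8x2 + 5.6x3 ≥ 17.21   (density contribution)
  x1 ≤ 2
  x1, x2, x3 ≥ 0.
The cheapest feasible vertex uses only zinc oxide; phthalo blue, chrome yellow are not used. There the density contribution constraint is tight.
That vertex is x3 = 3.073.
Total cost: 5.04·3.073 = 15.4879.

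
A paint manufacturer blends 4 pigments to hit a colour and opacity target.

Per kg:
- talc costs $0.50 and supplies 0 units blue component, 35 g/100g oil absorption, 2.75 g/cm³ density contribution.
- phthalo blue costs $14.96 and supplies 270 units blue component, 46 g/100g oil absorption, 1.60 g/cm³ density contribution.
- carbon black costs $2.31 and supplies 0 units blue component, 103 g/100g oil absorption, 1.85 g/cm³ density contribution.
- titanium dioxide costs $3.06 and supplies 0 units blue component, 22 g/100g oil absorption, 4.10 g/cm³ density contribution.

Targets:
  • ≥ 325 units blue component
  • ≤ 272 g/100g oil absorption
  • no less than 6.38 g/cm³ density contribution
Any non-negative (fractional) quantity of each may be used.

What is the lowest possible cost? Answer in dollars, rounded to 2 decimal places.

$18.82

Let x1 = kg of talc, x2 = kg of phthalo blue, x3 = kg of carbon black, x4 = kg of titanium dioxide.
Minimise 0.5x1 + 14.96x2 + 2.31x3 + 3.06x4 subject to:
  270x2 ≥ 325   (blue component)
  35x1 + 46x2 + 103x3 + 22x4 ≤ 272   (oil absorption)
  2.75x1 + 1.6x2 + 1.85x3 + 4.1x4 ≥ 6.38   (density contribution)
  x1, x2, x3, x4 ≥ 0.
The minimum-cost mix takes nothing from carbon black, titanium dioxide — only talc, phthalo blue. There the blue component and density contribution constraints are tight.
That vertex is x1 = 1.62, x2 = 1.204.
Total cost: 0.5·1.62 + 14.96·1.204 = 18.8218.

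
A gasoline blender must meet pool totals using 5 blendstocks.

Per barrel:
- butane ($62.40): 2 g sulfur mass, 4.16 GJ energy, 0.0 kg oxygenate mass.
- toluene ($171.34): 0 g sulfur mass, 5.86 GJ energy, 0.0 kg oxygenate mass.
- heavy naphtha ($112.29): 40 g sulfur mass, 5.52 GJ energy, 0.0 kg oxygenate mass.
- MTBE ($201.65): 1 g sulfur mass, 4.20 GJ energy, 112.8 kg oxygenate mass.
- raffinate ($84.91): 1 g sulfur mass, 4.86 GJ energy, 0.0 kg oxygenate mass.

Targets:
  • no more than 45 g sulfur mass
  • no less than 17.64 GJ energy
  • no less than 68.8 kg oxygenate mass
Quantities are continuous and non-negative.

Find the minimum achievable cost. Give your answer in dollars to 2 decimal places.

Set it up as a linear program. Let x1 = barrels of butane, x2 = barrels of toluene, x3 = barrels of heavy naphtha, x4 = barrels of MTBE, x5 = barrels of raffinate.
min 62.4x1 + 171.34x2 + 112.29x3 + 201.65x4 + 84.91x5 with:
  2x1 + 40x3 + 1x4 + 1x5 ≤ 45   (sulfur mass)
  4.16x1 + 5.86x2 + 5.52x3 + 4.2x4 + 4.86x5 ≥ 17.64   (energy)
  112.8x4 ≥ 68.8   (oxygenate mass)
  x1, x2, x3, x4, x5 ≥ 0.
At the optimum only butane, MTBE are positive (toluene, heavy naphtha, raffinate = 0). There the energy and oxygenate mass constraints are tight.
That vertex is x1 = 3.6246, x4 = 0.60993.
Cost = 62.4·3.6246 + 201.65·0.60993 = 349.1674.

$349.17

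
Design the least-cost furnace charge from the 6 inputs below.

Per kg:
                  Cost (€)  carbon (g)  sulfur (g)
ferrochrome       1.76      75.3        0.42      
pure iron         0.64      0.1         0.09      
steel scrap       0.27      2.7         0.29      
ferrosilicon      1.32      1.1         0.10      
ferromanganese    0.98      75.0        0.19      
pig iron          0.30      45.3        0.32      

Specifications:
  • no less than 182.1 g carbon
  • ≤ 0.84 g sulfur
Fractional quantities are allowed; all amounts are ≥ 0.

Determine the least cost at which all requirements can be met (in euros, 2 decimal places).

Treat it as an LP. Let x1 = kg of ferrochrome, x2 = kg of pure iron, x3 = kg of steel scrap, x4 = kg of ferrosilicon, x5 = kg of ferromanganese, x6 = kg of pig iron.
Minimize 1.76x1 + 0.64x2 + 0.27x3 + 1.32x4 + 0.98x5 + 0.3x6 s.t.:
  75.3x1 + 0.1x2 + 2.7x3 + 1.1x4 + 75x5 + 45.3x6 ≥ 182.1   (carbon)
  0.42x1 + 0.09x2 + 0.29x3 + 0.1x4 + 0.19x5 + 0.32x6 ≤ 0.84   (sulfur)
  x1, x2, x3, x4, x5, x6 ≥ 0.
The cheapest feasible vertex uses only ferromanganese, pig iron; ferrochrome, pure iron, steel scrap, ferrosilicon are not used. There the carbon and sulfur constraints are tight.
So ferromanganese = 1.314 kg, pig iron = 1.845 kg.
Cost = 0.98·1.314 + 0.3·1.845 = 1.8412.

€1.84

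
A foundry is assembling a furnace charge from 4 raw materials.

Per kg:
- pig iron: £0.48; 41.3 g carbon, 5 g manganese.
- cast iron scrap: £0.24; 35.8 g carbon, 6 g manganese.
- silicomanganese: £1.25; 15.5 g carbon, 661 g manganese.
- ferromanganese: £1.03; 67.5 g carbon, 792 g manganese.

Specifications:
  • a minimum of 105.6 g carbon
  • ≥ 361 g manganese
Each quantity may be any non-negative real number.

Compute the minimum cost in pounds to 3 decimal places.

Let x1 = kg of pig iron, x2 = kg of cast iron scrap, x3 = kg of silicomanganese, x4 = kg of ferromanganese.
min 0.48x1 + 0.24x2 + 1.25x3 + 1.03x4 subject to:
  41.3x1 + 35.8x2 + 15.5x3 + 67.5x4 ≥ 105.6   (carbon)
  5x1 + 6x2 + 661x3 + 792x4 ≥ 361   (manganese)
  x1, x2, x3, x4 ≥ 0.
The optimal basis is {cast iron scrap, ferromanganese}; pig iron, silicomanganese drop out. Binding constraints: carbon and manganese.
Optimal quantities: cast iron scrap = 2.121 kg, ferromanganese = 0.4397 kg.
Hence cost = 0.24·2.121 + 1.03·0.4397 = £0.96193.

£0.962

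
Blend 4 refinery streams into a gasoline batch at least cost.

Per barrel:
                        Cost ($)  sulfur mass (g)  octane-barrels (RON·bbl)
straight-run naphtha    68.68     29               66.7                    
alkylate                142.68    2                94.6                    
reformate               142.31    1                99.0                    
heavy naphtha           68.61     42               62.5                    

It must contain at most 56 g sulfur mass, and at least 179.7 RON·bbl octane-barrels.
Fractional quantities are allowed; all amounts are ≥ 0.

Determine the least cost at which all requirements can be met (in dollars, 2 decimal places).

Let x1 = barrels of straight-run naphtha, x2 = barrels of alkylate, x3 = barrels of reformate, x4 = barrels of heavy naphtha.
Minimise 68.68x1 + 142.68x2 + 142.31x3 + 68.61x4 s.t.:
  29x1 + 2x2 + 1x3 + 42x4 ≤ 56   (sulfur mass)
  66.7x1 + 94.6x2 + 99x3 + 62.5x4 ≥ 179.7   (octane-barrels)
  x1, x2, x3, x4 ≥ 0.
At the optimum only straight-run naphtha, reformate are positive (alkylate, heavy naphtha = 0). The sulfur mass and octane-barrels requirements are met with equality.
That vertex is x1 = 1.91288, x3 = 0.52637.
Objective = 68.68·1.91288 + 142.31·0.52637 = 206.2843.

$206.28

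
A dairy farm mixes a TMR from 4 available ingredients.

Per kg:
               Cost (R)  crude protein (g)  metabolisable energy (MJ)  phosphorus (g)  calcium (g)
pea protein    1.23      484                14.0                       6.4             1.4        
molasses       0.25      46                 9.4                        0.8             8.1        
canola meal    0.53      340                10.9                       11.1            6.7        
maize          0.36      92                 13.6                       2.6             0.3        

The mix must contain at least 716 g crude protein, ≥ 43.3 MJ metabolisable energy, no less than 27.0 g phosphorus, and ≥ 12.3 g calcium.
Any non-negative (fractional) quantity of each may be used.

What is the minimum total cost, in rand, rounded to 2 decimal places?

Let x1 = kg of pea protein, x2 = kg of molasses, x3 = kg of canola meal, x4 = kg of maize.
Minimise 1.23x1 + 0.25x2 + 0.53x3 + 0.36x4 with:
  484x1 + 46x2 + 340x3 + 92x4 ≥ 716   (crude protein)
  14x1 + 9.4x2 + 10.9x3 + 13.6x4 ≥ 43.3   (metabolisable energy)
  6.4x1 + 0.8x2 + 11.1x3 + 2.6x4 ≥ 27   (phosphorus)
  1.4x1 + 8.1x2 + 6.7x3 + 0.3x4 ≥ 12.3   (calcium)
  x1, x2, x3, x4 ≥ 0.
The cheapest feasible vertex uses only canola meal, maize; pea protein, molasses are not used. There the metabolisable energy and phosphorus constraints are tight.
Solving gives x3 = 2.076, x4 = 1.52.
Cost = 0.53·2.076 + 0.36·1.52 = 1.6475.

R1.65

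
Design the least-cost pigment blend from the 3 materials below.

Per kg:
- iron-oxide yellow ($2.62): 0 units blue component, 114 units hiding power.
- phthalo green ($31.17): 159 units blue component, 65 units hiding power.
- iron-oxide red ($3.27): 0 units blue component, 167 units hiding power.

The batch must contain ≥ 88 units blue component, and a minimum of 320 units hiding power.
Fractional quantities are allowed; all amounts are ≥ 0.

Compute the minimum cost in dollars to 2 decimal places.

Treat it as an LP. Let x1 = kg of iron-oxide yellow, x2 = kg of phthalo green, x3 = kg of iron-oxide red.
Minimize 2.62x1 + 31.17x2 + 3.27x3 subject to:
  159x2 ≥ 88   (blue component)
  114x1 + 65x2 + 167x3 ≥ 320   (hiding power)
  x1, x2, x3 ≥ 0.
The optimal basis is {phthalo green, iron-oxide red}; iron-oxide yellow drops out. There the blue component and hiding power constraints are tight.
That vertex is x2 = 0.5535, x3 = 1.701.
Cost = 31.17·0.5535 + 3.27·1.701 = 22.8149.

$22.81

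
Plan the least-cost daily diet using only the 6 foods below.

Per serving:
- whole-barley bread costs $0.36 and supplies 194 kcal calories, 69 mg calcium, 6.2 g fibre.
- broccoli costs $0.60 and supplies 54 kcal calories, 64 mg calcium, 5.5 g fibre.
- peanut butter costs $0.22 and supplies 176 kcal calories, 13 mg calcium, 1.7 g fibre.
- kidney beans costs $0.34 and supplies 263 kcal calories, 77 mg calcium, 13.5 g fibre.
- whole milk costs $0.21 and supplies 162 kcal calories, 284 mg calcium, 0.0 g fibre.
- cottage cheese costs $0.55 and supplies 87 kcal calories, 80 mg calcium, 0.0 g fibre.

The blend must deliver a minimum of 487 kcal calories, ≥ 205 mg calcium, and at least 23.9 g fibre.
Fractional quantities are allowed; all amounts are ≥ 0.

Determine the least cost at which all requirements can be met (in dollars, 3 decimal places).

Let x1 = servings of whole-barley bread, x2 = servings of broccoli, x3 = servings of peanut butter, x4 = servings of kidney beans, x5 = servings of whole milk, x6 = servings of cottage cheese.
Minimize 0.36x1 + 0.6x2 + 0.22x3 + 0.34x4 + 0.21x5 + 0.55x6 with:
  194x1 + 54x2 + 176x3 + 263x4 + 162x5 + 87x6 ≥ 487   (calories)
  69x1 + 64x2 + 13x3 + 77x4 + 284x5 + 80x6 ≥ 205   (calcium)
  6.2x1 + 5.5x2 + 1.7x3 + 13.5x4 ≥ 23.9   (fibre)
  x1, x2, x3, x4, x5, x6 ≥ 0.
The optimal basis is {kidney beans, whole milk}; whole-barley bread, broccoli, peanut butter, cottage cheese drop out. The calcium and fibre requirements are met with equality.
So kidney beans = 1.77 servings, whole milk = 0.2418 servings.
Objective = 0.34·1.77 + 0.21·0.2418 = 0.65258.

$0.653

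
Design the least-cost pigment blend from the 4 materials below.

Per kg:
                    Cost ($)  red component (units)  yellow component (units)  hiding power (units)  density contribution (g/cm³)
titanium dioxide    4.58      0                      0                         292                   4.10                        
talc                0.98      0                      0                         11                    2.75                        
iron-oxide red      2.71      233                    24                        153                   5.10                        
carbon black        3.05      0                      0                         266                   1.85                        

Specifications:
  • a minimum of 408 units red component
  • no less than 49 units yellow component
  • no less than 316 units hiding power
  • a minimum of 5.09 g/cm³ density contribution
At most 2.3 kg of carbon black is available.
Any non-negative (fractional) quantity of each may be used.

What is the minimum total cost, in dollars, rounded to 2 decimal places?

$5.57

This is a linear program. Let x1 = kg of titanium dioxide, x2 = kg of talc, x3 = kg of iron-oxide red, x4 = kg of carbon black.
min 4.58x1 + 0.98x2 + 2.71x3 + 3.05x4 with:
  233x3 ≥ 408   (red component)
  24x3 ≥ 49   (yellow component)
  292x1 + 11x2 + 153x3 + 266x4 ≥ 316   (hiding power)
  4.1x1 + 2.75x2 + 5.1x3 + 1.85x4 ≥ 5.09   (density contribution)
  x4 ≤ 2.3
  x1, x2, x3, x4 ≥ 0.
The cheapest feasible vertex uses only iron-oxide red, carbon black; titanium dioxide, talc are not used. Binding constraints: yellow component and hiding power.
Optimal quantities: iron-oxide red = 2.0417 kg, carbon black = 0.013628 kg.
Objective = 2.71·2.0417 + 3.05·0.013628 = 5.5746.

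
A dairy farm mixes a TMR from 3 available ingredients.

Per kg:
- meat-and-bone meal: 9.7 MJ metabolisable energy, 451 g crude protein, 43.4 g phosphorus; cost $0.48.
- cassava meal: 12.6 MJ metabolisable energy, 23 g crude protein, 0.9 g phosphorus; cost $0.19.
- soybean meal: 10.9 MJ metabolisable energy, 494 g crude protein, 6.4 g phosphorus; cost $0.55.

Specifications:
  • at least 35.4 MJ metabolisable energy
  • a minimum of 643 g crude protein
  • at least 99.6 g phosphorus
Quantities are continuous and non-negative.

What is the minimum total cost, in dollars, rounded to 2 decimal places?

$1.29

Let x1 = kg of meat-and-bone meal, x2 = kg of cassava meal, x3 = kg of soybean meal.
min 0.48x1 + 0.19x2 + 0.55x3 with:
  9.7x1 + 12.6x2 + 10.9x3 ≥ 35.4   (metabolisable energy)
  451x1 + 23x2 + 494x3 ≥ 643   (crude protein)
  43.4x1 + 0.9x2 + 6.4x3 ≥ 99.6   (phosphorus)
  x1, x2, x3 ≥ 0.
At the optimum only meat-and-bone meal, cassava meal are positive (soybean meal = 0). There the metabolisable energy and phosphorus constraints are tight.
Solving gives x1 = 2.273, x2 = 1.06.
Total cost: 0.48·2.273 + 0.19·1.06 = 1.2924.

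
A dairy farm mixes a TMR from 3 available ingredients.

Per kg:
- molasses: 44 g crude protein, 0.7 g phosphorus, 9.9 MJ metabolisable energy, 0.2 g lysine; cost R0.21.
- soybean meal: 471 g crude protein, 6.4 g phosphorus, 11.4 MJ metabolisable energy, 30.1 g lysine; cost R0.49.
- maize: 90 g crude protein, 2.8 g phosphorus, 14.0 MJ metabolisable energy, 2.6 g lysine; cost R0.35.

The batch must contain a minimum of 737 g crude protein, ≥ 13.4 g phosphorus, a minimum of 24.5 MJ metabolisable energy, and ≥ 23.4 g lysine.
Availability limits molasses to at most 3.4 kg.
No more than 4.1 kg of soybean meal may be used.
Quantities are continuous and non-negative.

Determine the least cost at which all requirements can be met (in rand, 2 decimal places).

R1.04

Treat it as an LP. Let x1 = kg of molasses, x2 = kg of soybean meal, x3 = kg of maize.
min 0.21x1 + 0.49x2 + 0.35x3 with:
  44x1 + 471x2 + 90x3 ≥ 737   (crude protein)
  0.7x1 + 6.4x2 + 2.8x3 ≥ 13.4   (phosphorus)
  9.9x1 + 11.4x2 + 14x3 ≥ 24.5   (metabolisable energy)
  0.2x1 + 30.1x2 + 2.6x3 ≥ 23.4   (lysine)
  x1 ≤ 3.4
  x2 ≤ 4.1
  x1, x2, x3 ≥ 0.
The minimum-cost mix takes nothing from molasses — only soybean meal, maize. Binding constraints: phosphorus and metabolisable energy.
Optimal quantities: soybean meal = 2.063 kg, maize = 0.07004 kg.
Objective = 0.49·2.063 + 0.35·0.07004 = 1.0354.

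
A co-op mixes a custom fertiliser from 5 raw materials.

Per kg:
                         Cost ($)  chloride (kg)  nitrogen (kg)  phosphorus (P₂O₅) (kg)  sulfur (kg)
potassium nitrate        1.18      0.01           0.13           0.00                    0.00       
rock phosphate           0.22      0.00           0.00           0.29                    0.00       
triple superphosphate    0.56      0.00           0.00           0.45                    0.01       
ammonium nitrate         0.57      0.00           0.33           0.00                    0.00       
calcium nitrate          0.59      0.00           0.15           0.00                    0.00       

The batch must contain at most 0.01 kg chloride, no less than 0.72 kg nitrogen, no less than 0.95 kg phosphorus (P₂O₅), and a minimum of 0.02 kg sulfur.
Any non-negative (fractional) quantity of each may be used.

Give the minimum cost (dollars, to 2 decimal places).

$2.40

Let x1 = kg of potassium nitrate, x2 = kg of rock phosphate, x3 = kg of triple superphosphate, x4 = kg of ammonium nitrate, x5 = kg of calcium nitrate.
Minimise 1.18x1 + 0.22x2 + 0.56x3 + 0.57x4 + 0.59x5 with:
  0.01x1 ≤ 0.01   (chloride)
  0.13x1 + 0.33x4 + 0.15x5 ≥ 0.72   (nitrogen)
  0.29x2 + 0.45x3 ≥ 0.95   (phosphorus (P₂O₅))
  0.01x3 ≥ 0.02   (sulfur)
  x1, x2, x3, x4, x5 ≥ 0.
The minimum-cost mix takes nothing from potassium nitrate, calcium nitrate — only rock phosphate, triple superphosphate, ammonium nitrate. There the nitrogen, phosphorus (P₂O₅), sulfur constraints are tight.
Optimal quantities: rock phosphate = 0.1724 kg, triple superphosphate = 2 kg, ammonium nitrate = 2.182 kg.
Total cost: 0.22·0.1724 + 0.56·2 + 0.57·2.182 = 2.4017.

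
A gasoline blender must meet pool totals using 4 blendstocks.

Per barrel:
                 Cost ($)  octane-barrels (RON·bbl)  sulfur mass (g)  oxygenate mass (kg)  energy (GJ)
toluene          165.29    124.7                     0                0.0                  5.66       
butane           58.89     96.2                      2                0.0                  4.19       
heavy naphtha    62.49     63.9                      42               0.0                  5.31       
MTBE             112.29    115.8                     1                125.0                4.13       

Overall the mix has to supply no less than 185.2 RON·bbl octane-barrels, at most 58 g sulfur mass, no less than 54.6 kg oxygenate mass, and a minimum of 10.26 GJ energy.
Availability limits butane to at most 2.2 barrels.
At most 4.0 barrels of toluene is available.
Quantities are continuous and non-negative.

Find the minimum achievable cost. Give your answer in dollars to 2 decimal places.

This is a linear program. Let x1 = barrels of toluene, x2 = barrels of butane, x3 = barrels of heavy naphtha, x4 = barrels of MTBE.
Minimize 165.29x1 + 58.89x2 + 62.49x3 + 112.29x4 subject to:
  124.7x1 + 96.2x2 + 63.9x3 + 115.8x4 ≥ 185.2   (octane-barrels)
  2x2 + 42x3 + 1x4 ≤ 58   (sulfur mass)
  125x4 ≥ 54.6   (oxygenate mass)
  5.66x1 + 4.19x2 + 5.31x3 + 4.13x4 ≥ 10.26   (energy)
  x2 ≤ 2.2
  x1 ≤ 4
  x1, x2, x3, x4 ≥ 0.
The optimal basis is {butane, heavy naphtha, MTBE}; toluene drops out. There the octane-barrels, oxygenate mass, energy constraints are tight.
That vertex is x2 = 0.71781, x3 = 1.0261, x4 = 0.4368.
Cost = 58.89·0.71781 + 62.49·1.0261 + 112.29·0.4368 = 155.4411.

$155.44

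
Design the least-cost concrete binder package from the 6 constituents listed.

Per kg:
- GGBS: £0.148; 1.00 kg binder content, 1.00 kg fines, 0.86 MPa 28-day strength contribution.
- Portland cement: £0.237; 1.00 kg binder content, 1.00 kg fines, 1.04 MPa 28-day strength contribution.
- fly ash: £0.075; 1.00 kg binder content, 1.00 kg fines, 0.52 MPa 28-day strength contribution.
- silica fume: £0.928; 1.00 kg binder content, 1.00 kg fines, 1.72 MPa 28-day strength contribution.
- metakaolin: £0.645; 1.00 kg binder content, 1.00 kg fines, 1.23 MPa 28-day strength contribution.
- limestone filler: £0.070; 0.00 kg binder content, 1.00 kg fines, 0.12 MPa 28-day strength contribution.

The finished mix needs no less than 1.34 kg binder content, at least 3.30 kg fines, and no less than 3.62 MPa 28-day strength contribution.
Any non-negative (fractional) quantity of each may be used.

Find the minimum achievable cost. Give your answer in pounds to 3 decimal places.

Let x1 = kg of GGBS, x2 = kg of Portland cement, x3 = kg of fly ash, x4 = kg of silica fume, x5 = kg of metakaolin, x6 = kg of limestone filler.
Minimise 0.148x1 + 0.237x2 + 0.075x3 + 0.928x4 + 0.645x5 + 0.07x6 subject to:
  1x1 + 1x2 + 1x3 + 1x4 + 1x5 ≥ 1.34   (binder content)
  1x1 + 1x2 + 1x3 + 1x4 + 1x5 + 1x6 ≥ 3.3   (fines)
  0.86x1 + 1.04x2 + 0.52x3 + 1.72x4 + 1.23x5 + 0.12x6 ≥ 3.62   (28-day strength contribution)
  x1, x2, x3, x4, x5, x6 ≥ 0.
The optimal basis is {fly ash}; GGBS, Portland cement, silica fume, metakaolin, limestone filler drop out. There the 28-day strength contribution constraint is tight.
Optimal quantities: fly ash = 6.962 kg.
Cost = 0.075·6.962 = 0.52215.

£0.522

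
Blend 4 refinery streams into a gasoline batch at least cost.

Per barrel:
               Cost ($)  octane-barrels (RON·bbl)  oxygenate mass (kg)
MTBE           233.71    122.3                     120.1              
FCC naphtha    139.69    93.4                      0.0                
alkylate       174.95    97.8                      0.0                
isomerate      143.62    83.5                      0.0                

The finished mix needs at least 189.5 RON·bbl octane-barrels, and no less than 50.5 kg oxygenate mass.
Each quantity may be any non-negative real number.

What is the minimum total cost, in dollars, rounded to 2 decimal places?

$304.78

Let x1 = barrels of MTBE, x2 = barrels of FCC naphtha, x3 = barrels of alkylate, x4 = barrels of isomerate.
Minimise 233.71x1 + 139.69x2 + 174.95x3 + 143.62x4 subject to:
  122.3x1 + 93.4x2 + 97.8x3 + 83.5x4 ≥ 189.5   (octane-barrels)
  120.1x1 ≥ 50.5   (oxygenate mass)
  x1, x2, x3, x4 ≥ 0.
The minimum-cost mix takes nothing from alkylate, isomerate — only MTBE, FCC naphtha. There the octane-barrels and oxygenate mass constraints are tight.
Solving gives x1 = 0.420483, x2 = 1.47832.
Cost = 233.71·0.420483 + 139.69·1.47832 = 304.7776.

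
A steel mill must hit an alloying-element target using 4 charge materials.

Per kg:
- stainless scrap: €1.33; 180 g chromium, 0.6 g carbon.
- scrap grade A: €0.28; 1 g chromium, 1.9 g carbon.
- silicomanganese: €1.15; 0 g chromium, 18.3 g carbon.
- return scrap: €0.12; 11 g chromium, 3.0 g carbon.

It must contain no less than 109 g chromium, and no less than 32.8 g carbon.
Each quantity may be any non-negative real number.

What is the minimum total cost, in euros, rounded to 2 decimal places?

€1.31

Let x1 = kg of stainless scrap, x2 = kg of scrap grade A, x3 = kg of silicomanganese, x4 = kg of return scrap.
Minimize 1.33x1 + 0.28x2 + 1.15x3 + 0.12x4 subject to:
  180x1 + 1x2 + 11x4 ≥ 109   (chromium)
  0.6x1 + 1.9x2 + 18.3x3 + 3x4 ≥ 32.8   (carbon)
  x1, x2, x3, x4 ≥ 0.
The minimum-cost mix takes nothing from stainless scrap, scrap grade A, silicomanganese — only return scrap. The carbon requirement is met with equality.
Optimal quantities: return scrap = 10.93 kg.
Objective = 0.12·10.93 = 1.3116.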